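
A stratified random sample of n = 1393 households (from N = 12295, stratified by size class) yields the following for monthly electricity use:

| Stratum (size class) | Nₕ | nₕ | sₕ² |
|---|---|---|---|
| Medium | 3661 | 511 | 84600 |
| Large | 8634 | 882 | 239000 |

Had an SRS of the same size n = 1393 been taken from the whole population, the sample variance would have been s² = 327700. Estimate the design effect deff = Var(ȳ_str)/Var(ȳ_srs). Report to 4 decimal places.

Var(ȳ_str) = Σ Wₕ²(1−fₕ)sₕ²/nₕ with Wₕ = Nₕ/12295:
  Medium: (3661/12295)²·(1−511/3661)·84600/511 = 12.62998
  Large: (8634/12295)²·(1−882/8634)·239000/882 = 119.97702
  → Var(ȳ_str) = 132.607.
Var(ȳ_srs) = (1 − 1393/12295)·327700/1393 = 208.59456.
deff = 132.607 / 208.59456 = 0.6357.

0.6357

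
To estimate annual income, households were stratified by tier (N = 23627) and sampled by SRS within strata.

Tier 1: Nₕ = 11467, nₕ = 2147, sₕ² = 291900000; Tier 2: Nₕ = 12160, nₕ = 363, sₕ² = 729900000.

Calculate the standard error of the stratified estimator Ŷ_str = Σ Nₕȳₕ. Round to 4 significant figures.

Var(Ŷ_str) = Σₕ Nₕ²(1 − fₕ)sₕ²/nₕ.
Tier 1: 11467²·(1 − 2147/11467)·291900000/2147 = 1.4530072 × 10^13.
Tier 2: 12160²·(1 − 363/12160)·729900000/363 = 2.8844425 × 10^14.
Sum = 3.0297432 × 10^14.
SE = √(3.0297432 × 10^14) = 1.741 × 10^7.

1.741 × 10^7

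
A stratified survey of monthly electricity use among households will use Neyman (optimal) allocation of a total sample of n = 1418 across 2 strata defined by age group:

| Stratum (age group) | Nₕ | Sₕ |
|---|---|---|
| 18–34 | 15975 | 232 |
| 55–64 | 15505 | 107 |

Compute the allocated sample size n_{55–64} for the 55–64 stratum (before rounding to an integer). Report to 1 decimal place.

438.5

Neyman allocation: nₕ = n·NₕSₕ / Σⱼ NⱼSⱼ.
Σ NⱼSⱼ = 15975·232 + 15505·107 = 5.365235 × 10^6.
n_{55–64} = 1418·15505·107 / (5.365235 × 10^6) = 438.5.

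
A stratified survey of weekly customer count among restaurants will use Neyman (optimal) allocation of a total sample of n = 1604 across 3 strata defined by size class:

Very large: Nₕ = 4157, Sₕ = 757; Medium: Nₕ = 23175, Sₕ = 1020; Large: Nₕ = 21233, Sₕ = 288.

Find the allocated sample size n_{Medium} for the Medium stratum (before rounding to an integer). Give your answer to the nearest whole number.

Neyman allocation: nₕ = n·NₕSₕ / Σⱼ NⱼSⱼ.
Σ NⱼSⱼ = 4157·757 + 23175·1020 + 21233·288 = 3.2900453 × 10^7.
n_{Medium} = 1604·23175·1020 / (3.2900453 × 10^7) = 1152.

1152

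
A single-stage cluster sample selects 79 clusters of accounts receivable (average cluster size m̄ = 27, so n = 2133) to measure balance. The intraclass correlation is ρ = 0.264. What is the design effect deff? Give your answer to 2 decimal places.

deff = 1 + (27 − 1)·0.264 = 1 + 6.864 = 7.864.

7.86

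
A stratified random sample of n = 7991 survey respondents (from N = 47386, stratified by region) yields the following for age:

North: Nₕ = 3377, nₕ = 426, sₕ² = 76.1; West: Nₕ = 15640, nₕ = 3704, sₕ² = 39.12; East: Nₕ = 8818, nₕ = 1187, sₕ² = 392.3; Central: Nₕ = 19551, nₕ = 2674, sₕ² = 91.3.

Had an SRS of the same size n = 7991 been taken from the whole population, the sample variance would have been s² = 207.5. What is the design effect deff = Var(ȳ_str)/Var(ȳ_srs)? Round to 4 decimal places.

0.7686

Var(ȳ_str) = Σ Wₕ²(1−fₕ)sₕ²/nₕ with Wₕ = Nₕ/47386:
  North: (3377/47386)²·(1−426/3377)·76.1/426 = 7.9282115 × 10^-4
  West: (15640/47386)²·(1−3704/15640)·39.12/3704 = 8.7805825 × 10^-4
  East: (8818/47386)²·(1−1187/8818)·392.3/1187 = 0.0099041917
  Central: (19551/47386)²·(1−2674/19551)·91.3/2674 = 0.0050173396
  → Var(ȳ_str) = 0.016592411.
Var(ȳ_srs) = (1 − 7991/47386)·207.5/7991 = 0.021587782.
deff = 0.016592411 / 0.021587782 = 0.7686.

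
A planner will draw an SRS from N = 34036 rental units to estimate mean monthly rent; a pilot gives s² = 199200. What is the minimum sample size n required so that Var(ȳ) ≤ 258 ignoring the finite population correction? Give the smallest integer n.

Without fpc, n₀ = s²/D = 199200/258 = 772.0930.
Rounding up, n = 773.

773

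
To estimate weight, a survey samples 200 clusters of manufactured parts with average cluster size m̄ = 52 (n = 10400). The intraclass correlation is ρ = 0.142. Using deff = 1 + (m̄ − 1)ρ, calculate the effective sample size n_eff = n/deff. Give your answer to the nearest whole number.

1262

deff = 1 + (52 − 1)·0.142 = 1 + 7.242 = 8.242.
n_eff = 10400 / 8.242 = 1262.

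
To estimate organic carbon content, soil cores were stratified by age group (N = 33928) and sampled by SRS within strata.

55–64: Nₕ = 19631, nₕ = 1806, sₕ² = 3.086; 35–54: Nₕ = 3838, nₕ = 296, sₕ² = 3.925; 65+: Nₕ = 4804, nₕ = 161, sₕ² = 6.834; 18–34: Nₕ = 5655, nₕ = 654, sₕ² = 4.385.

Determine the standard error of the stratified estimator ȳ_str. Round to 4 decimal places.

Var(ȳ_str) = Σₕ Wₕ²(1 − fₕ)sₕ²/nₕ with Wₕ = Nₕ/N, N = 33928.
55–64: Wₕ = 0.57860764; term = 0.57860764²·(1 − 0.09199735)·3.086/1806 = 5.1943788 × 10^-4.
35–54: Wₕ = 0.11312191; term = 0.11312191²·(1 − 0.07712350)·3.925/296 = 1.5659755 × 10^-4.
65+: Wₕ = 0.14159396; term = 0.14159396²·(1 − 0.03351374)·6.834/161 = 8.2249689 × 10^-4.
18–34: Wₕ = 0.16667649; term = 0.16667649²·(1 − 0.11564987)·4.385/654 = 1.64727 × 10^-4.
Sum = 0.0016632593.
SE = √(0.0016632593) = 0.0408.

0.0408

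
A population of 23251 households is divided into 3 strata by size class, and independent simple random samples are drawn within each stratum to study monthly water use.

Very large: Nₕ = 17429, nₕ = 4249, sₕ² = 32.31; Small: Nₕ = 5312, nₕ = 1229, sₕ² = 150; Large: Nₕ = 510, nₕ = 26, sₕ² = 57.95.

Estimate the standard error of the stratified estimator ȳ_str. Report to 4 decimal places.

Var(ȳ_str) = Σₕ Wₕ²(1 − fₕ)sₕ²/nₕ with Wₕ = Nₕ/N, N = 23251.
Very large: Wₕ = 0.74960217; term = 0.74960217²·(1 − 0.24378909)·32.31/4249 = 0.003231133.
Small: Wₕ = 0.22846329; term = 0.22846329²·(1 − 0.23136295)·150/1229 = 0.0048965878.
Large: Wₕ = 0.02193454; term = 0.02193454²·(1 − 0.05098039)·57.95/26 = 0.0010176826.
Sum = 0.0091454034.
SE = √(0.0091454034) = 0.0956.

0.0956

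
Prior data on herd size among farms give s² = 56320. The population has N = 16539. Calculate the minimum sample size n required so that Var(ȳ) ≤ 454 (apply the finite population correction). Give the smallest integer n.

Without fpc, n₀ = s²/D = 56320/454 = 124.0529.
With fpc, (1 − n/N)·s²/n ≤ D requires n ≥ n₀/(1 + n₀/N) = 124.0529/(1 + 124.0529/16539) = 123.1294.
Rounding up, n = 124.

124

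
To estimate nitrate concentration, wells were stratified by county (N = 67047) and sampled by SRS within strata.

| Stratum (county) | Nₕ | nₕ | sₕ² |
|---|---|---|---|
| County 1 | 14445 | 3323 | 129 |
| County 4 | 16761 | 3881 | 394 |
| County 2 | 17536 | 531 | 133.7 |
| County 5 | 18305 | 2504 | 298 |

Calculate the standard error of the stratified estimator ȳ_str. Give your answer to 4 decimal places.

Var(ȳ_str) = Σₕ Wₕ²(1 − fₕ)sₕ²/nₕ with Wₕ = Nₕ/N, N = 67047.
County 1: Wₕ = 0.21544588; term = 0.21544588²·(1 − 0.23004500)·129/3323 = 0.0013873981.
County 4: Wₕ = 0.24998881; term = 0.24998881²·(1 − 0.23154943)·394/3881 = 0.0048753934.
County 2: Wₕ = 0.26154787; term = 0.26154787²·(1 − 0.03028057)·133.7/531 = 0.016702649.
County 5: Wₕ = 0.27301744; term = 0.27301744²·(1 − 0.13679323)·298/2504 = 0.0076573332.
Sum = 0.030622774.
SE = √(0.030622774) = 0.1750.

0.1750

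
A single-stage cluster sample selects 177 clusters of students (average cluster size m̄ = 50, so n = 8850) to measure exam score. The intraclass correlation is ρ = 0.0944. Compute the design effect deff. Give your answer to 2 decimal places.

deff = 1 + (50 − 1)·0.0944 = 1 + 4.6256 = 5.6256.

5.63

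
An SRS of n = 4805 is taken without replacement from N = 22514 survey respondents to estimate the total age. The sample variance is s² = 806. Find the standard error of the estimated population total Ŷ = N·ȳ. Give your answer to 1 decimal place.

8177.9

Var(Ŷ) = N²·Var(ȳ) = N²·(1 − n/N)·s²/n.
f = 4805/22514 = 0.21342276; Var(ȳ) = 0.78657724·806/4805 = 0.13194199.
Var(Ŷ) = 22514² · 0.13194199 = 6.6878782 × 10^7.
SE(Ŷ) = √(6.6878782 × 10^7) = 8177.9.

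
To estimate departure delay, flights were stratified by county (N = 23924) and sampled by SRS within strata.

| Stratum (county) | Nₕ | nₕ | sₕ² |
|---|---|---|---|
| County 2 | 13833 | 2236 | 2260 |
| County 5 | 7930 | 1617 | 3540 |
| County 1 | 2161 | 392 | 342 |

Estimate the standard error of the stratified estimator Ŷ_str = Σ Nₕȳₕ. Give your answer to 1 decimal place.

16585.4

Var(Ŷ_str) = Σₕ Nₕ²(1 − fₕ)sₕ²/nₕ.
County 2: 13833²·(1 − 2236/13833)·2260/2236 = 1.6214318 × 10^8.
County 5: 7930²·(1 − 1617/7930)·3540/1617 = 1.095979 × 10^8.
County 1: 2161²·(1 − 392/2161)·342/392 = 3.3352058 × 10^6.
Sum = 2.7507629 × 10^8.
SE = √(2.7507629 × 10^8) = 16585.4.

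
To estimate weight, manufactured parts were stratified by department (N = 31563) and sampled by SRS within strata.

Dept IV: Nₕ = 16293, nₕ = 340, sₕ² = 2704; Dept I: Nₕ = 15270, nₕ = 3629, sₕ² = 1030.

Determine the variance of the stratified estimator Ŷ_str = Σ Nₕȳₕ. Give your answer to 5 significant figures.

Var(Ŷ_str) = Σₕ Nₕ²(1 − fₕ)sₕ²/nₕ.
Dept IV: 16293²·(1 − 340/16293)·2704/340 = 2.0671462 × 10^9.
Dept I: 15270²·(1 − 3629/15270)·1030/3629 = 5.0452139 × 10^7.
Sum = 2.1175983 × 10^9.

2.1176 × 10^9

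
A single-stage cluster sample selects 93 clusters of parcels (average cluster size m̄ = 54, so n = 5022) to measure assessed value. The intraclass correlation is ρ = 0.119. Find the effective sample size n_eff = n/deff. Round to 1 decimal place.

687.3

deff = 1 + (54 − 1)·0.119 = 1 + 6.307 = 7.307.
n_eff = 5022 / 7.307 = 687.3.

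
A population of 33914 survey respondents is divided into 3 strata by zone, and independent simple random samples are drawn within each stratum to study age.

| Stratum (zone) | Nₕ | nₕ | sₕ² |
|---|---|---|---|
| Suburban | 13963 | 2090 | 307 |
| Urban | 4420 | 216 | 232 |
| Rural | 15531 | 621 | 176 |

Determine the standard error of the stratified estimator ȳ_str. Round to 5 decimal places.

Var(ȳ_str) = Σₕ Wₕ²(1 − fₕ)sₕ²/nₕ with Wₕ = Nₕ/N, N = 33914.
Suburban: Wₕ = 0.41171787; term = 0.41171787²·(1 − 0.14968130)·307/2090 = 0.021172555.
Urban: Wₕ = 0.13032966; term = 0.13032966²·(1 − 0.04886878)·232/216 = 0.017352465.
Rural: Wₕ = 0.45795247; term = 0.45795247²·(1 − 0.03998455)·176/621 = 0.057061095.
Sum = 0.095586115.
SE = √(0.095586115) = 0.30917.

0.30917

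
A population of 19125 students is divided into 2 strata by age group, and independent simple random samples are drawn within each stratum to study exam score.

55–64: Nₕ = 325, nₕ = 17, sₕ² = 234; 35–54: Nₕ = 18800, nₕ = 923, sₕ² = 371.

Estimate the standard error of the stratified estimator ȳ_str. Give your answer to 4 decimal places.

0.6108

Var(ȳ_str) = Σₕ Wₕ²(1 − fₕ)sₕ²/nₕ with Wₕ = Nₕ/N, N = 19125.
55–64: Wₕ = 0.01699346; term = 0.01699346²·(1 − 0.05230769)·234/17 = 0.0037670217.
35–54: Wₕ = 0.98300654; term = 0.98300654²·(1 − 0.04909574)·371/923 = 0.36933614.
Sum = 0.37310316.
SE = √(0.37310316) = 0.6108.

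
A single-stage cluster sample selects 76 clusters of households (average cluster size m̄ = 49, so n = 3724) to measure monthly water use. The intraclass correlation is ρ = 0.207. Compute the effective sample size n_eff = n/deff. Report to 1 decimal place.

deff = 1 + (49 − 1)·0.207 = 1 + 9.936 = 10.936.
n_eff = 3724 / 10.936 = 340.5.

340.5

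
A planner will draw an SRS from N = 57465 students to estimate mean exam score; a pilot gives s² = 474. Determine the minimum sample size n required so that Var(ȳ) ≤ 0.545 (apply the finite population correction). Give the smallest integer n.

Without fpc, n₀ = s²/D = 474/0.545 = 869.7248.
With fpc, (1 − n/N)·s²/n ≤ D requires n ≥ n₀/(1 + n₀/N) = 869.7248/(1 + 869.7248/57465) = 856.7579.
Rounding up, n = 857.

857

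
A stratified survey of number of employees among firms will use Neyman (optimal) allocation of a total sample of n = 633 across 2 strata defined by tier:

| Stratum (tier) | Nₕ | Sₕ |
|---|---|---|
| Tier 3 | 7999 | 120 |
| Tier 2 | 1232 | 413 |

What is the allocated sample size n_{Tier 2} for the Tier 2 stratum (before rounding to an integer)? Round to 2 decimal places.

Neyman allocation: nₕ = n·NₕSₕ / Σⱼ NⱼSⱼ.
Σ NⱼSⱼ = 7999·120 + 1232·413 = 1.468696 × 10^6.
n_{Tier 2} = 633·1232·413 / (1.468696 × 10^6) = 219.30.

219.30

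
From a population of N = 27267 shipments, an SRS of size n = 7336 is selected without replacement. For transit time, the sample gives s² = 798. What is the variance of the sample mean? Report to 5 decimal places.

Under SRS without replacement, Var(ȳ) = (1 − f)·s²/n with f = n/N = 7336/27267 = 0.26904317.
Var(ȳ) = (1 − 0.26904317)·798/7336 = 0.73095683·0.10877863 = 0.07951248.

0.07951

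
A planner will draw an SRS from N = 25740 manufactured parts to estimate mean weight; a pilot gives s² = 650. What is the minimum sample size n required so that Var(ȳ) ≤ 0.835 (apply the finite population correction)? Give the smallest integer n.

Without fpc, n₀ = s²/D = 650/0.835 = 778.4431.
With fpc, (1 − n/N)·s²/n ≤ D requires n ≥ n₀/(1 + n₀/N) = 778.4431/(1 + 778.4431/25740) = 755.5921.
Rounding up, n = 756.

756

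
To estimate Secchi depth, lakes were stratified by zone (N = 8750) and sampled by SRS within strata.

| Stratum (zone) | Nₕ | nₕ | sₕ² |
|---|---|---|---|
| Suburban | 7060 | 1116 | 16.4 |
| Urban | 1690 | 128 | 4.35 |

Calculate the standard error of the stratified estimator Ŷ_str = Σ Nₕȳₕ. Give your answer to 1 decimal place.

840.5

Var(Ŷ_str) = Σₕ Nₕ²(1 − fₕ)sₕ²/nₕ.
Suburban: 7060²·(1 − 1116/7060)·16.4/1116 = 616684.67.
Urban: 1690²·(1 − 128/1690)·4.35/128 = 89711.273.
Sum = 706395.94.
SE = √(706395.94) = 840.5.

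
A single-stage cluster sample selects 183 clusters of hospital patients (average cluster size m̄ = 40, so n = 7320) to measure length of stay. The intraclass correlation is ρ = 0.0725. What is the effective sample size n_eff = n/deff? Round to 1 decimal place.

deff = 1 + (40 − 1)·0.0725 = 1 + 2.8275 = 3.8275.
n_eff = 7320 / 3.8275 = 1912.5.

1912.5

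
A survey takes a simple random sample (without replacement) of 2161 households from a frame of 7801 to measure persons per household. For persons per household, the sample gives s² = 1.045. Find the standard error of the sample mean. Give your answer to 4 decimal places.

0.0187

Under SRS without replacement, Var(ȳ) = (1 − f)·s²/n with f = n/N = 2161/7801 = 0.27701577.
Var(ȳ) = (1 − 0.27701577)·1.045/2161 = 0.72298423·4.8357242 × 10^-4 = 3.4961524 × 10^-4.
SE(ȳ) = √(3.4961524 × 10^-4) = 0.0187.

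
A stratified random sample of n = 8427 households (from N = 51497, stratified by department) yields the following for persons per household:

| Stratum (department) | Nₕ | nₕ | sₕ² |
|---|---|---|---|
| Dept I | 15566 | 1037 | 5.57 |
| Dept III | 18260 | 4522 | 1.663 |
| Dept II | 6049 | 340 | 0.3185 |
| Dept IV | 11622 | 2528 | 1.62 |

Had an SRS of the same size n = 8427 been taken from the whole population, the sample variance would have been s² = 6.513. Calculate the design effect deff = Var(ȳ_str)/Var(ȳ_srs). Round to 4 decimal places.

Var(ȳ_str) = Σ Wₕ²(1−fₕ)sₕ²/nₕ with Wₕ = Nₕ/51497:
  Dept I: (15566/51497)²·(1−1037/15566)·5.57/1037 = 4.5806312 × 10^-4
  Dept III: (18260/51497)²·(1−4522/18260)·1.663/4522 = 3.4787412 × 10^-5
  Dept II: (6049/51497)²·(1−340/6049)·0.3185/340 = 1.2198608 × 10^-5
  Dept IV: (11622/51497)²·(1−2528/11622)·1.62/2528 = 2.5539354 × 10^-5
  → Var(ȳ_str) = 5.3058849 × 10^-4.
Var(ȳ_srs) = (1 − 8427/51497)·6.513/8427 = 6.4639952 × 10^-4.
deff = (5.3058849 × 10^-4) / (6.4639952 × 10^-4) = 0.8208.

0.8208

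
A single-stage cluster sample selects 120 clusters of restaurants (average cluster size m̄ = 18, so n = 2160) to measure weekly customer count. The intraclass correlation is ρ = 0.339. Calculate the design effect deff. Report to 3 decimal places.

6.763

deff = 1 + (18 − 1)·0.339 = 1 + 5.763 = 6.763.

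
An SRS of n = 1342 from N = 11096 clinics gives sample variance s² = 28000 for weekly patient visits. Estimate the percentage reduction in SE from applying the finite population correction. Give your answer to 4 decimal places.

6.2420

f = n/N = 1342/11096 = 0.12094448.
SE_no-fpc = √(s²/n) = 4.5677545; SE_fpc = √((1−f)s²/n) = 4.2826335.
Ratio = √(1−f) = 0.93757960. Reduction = 100·(1 − 0.93757960) = 6.2420%.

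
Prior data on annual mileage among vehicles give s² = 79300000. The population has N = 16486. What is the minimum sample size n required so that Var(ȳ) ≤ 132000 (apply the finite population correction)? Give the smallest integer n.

Without fpc, n₀ = s²/D = 79300000/132000 = 600.7576.
With fpc, (1 − n/N)·s²/n ≤ D requires n ≥ n₀/(1 + n₀/N) = 600.7576/(1 + 600.7576/16486) = 579.6354.
Rounding up, n = 580.

580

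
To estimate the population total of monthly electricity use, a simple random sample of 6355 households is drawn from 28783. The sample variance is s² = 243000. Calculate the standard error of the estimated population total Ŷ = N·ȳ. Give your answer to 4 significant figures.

157100

Var(Ŷ) = N²·Var(ȳ) = N²·(1 − n/N)·s²/n.
f = 6355/28783 = 0.22079005; Var(ȳ) = 0.77920995·243000/6355 = 29.795125.
Var(Ŷ) = 28783² · 29.795125 = 2.4684102 × 10^10.
SE(Ŷ) = √(2.4684102 × 10^10) = 157100.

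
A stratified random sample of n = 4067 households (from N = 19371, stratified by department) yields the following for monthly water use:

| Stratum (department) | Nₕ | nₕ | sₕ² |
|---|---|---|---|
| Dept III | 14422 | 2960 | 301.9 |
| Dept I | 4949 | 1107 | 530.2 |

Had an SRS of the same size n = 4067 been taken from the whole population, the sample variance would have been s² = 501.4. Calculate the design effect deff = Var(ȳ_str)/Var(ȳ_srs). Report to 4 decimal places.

Var(ȳ_str) = Σ Wₕ²(1−fₕ)sₕ²/nₕ with Wₕ = Nₕ/19371:
  Dept III: (14422/19371)²·(1−2960/14422)·301.9/2960 = 0.044931738
  Dept I: (4949/19371)²·(1−1107/4949)·530.2/1107 = 0.024269612
  → Var(ȳ_str) = 0.06920135.
Var(ȳ_srs) = (1 − 4067/19371)·501.4/4067 = 0.097400923.
deff = 0.06920135 / 0.097400923 = 0.7105.

0.7105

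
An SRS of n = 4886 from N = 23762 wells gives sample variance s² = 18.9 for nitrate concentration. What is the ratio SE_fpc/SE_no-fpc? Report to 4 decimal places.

0.8913

f = n/N = 4886/23762 = 0.20562242.
SE_no-fpc = √(s²/n) = 0.062194814; SE_fpc = √((1−f)s²/n) = 0.055432908.
Ratio = √(1−f) = 0.89127862.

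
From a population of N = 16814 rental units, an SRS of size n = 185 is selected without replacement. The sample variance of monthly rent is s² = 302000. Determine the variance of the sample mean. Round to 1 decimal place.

Under SRS without replacement, Var(ȳ) = (1 − f)·s²/n with f = n/N = 185/16814 = 0.01100274.
Var(ȳ) = (1 − 0.01100274)·302000/185 = 0.98899726·1632.4324 = 1614.4712.

1614.5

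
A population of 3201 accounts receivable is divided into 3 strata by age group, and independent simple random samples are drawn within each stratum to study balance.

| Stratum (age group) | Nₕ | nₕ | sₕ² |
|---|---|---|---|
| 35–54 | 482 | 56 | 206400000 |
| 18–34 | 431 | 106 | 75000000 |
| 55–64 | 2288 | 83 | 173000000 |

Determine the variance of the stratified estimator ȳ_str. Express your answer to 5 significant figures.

1.1098 × 10^6

Var(ȳ_str) = Σₕ Wₕ²(1 − fₕ)sₕ²/nₕ with Wₕ = Nₕ/N, N = 3201.
35–54: Wₕ = 0.15057794; term = 0.15057794²·(1 − 0.11618257)·206400000/56 = 73859.601.
18–34: Wₕ = 0.13464542; term = 0.13464542²·(1 − 0.24593968)·75000000/106 = 9672.6324.
55–64: Wₕ = 0.71477663; term = 0.71477663²·(1 − 0.03627622)·173000000/83 = 1.0262692 × 10^6.
Sum = 1.1098014 × 10^6.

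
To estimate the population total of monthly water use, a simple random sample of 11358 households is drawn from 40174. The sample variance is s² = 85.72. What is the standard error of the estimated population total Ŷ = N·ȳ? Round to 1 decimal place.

2955.8

Var(Ŷ) = N²·Var(ȳ) = N²·(1 − n/N)·s²/n.
f = 11358/40174 = 0.28272017; Var(ȳ) = 0.71727983·85.72/11358 = 0.005413385.
Var(Ŷ) = 40174² · 0.005413385 = 8.7369342 × 10^6.
SE(Ŷ) = √(8.7369342 × 10^6) = 2955.8.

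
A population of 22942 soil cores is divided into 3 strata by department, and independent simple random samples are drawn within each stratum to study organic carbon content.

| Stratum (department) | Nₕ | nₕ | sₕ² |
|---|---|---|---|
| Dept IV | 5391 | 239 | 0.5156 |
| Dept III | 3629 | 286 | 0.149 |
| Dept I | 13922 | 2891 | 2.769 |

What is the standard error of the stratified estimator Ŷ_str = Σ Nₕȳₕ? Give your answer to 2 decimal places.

Var(Ŷ_str) = Σₕ Nₕ²(1 − fₕ)sₕ²/nₕ.
Dept IV: 5391²·(1 − 239/5391)·0.5156/239 = 59918.398.
Dept III: 3629²·(1 − 286/3629)·0.149/286 = 6320.3857.
Dept I: 13922²·(1 − 2891/13922)·2.769/2891 = 147092.79.
Sum = 213331.57.
SE = √(213331.57) = 461.88.

461.88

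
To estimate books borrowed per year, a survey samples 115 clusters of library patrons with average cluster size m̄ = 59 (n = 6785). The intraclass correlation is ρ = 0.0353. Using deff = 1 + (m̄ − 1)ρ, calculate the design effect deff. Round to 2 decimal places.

3.05

deff = 1 + (59 − 1)·0.0353 = 1 + 2.0474 = 3.0474.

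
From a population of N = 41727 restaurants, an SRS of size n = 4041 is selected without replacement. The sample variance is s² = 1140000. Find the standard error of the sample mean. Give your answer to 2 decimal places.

Under SRS without replacement, Var(ȳ) = (1 − f)·s²/n with f = n/N = 4041/41727 = 0.09684377.
Var(ȳ) = (1 − 0.09684377)·1140000/4041 = 0.90315623·282.10839 = 254.78795.
SE(ȳ) = √(254.78795) = 15.96.

15.96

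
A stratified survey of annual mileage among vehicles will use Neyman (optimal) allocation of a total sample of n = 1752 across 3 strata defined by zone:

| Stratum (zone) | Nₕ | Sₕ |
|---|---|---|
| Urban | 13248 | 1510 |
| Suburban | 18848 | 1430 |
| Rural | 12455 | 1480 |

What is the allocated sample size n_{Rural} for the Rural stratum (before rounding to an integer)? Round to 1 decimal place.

Neyman allocation: nₕ = n·NₕSₕ / Σⱼ NⱼSⱼ.
Σ NⱼSⱼ = 13248·1510 + 18848·1430 + 12455·1480 = 6.539052 × 10^7.
n_{Rural} = 1752·12455·1480 / (6.539052 × 10^7) = 493.9.

493.9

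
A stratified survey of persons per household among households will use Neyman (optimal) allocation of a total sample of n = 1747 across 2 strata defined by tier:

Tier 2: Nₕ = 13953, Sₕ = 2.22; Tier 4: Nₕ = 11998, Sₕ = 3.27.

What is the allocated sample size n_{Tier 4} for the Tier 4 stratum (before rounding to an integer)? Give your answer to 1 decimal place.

976.2

Neyman allocation: nₕ = n·NₕSₕ / Σⱼ NⱼSⱼ.
Σ NⱼSⱼ = 13953·2.22 + 11998·3.27 = 70209.12.
n_{Tier 4} = 1747·11998·3.27 / 70209.12 = 976.2.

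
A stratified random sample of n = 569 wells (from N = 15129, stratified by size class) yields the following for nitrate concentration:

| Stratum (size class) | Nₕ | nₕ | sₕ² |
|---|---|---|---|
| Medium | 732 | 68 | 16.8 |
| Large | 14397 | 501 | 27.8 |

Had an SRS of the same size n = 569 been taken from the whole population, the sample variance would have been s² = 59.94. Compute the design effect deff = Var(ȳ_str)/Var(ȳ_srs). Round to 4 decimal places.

Var(ȳ_str) = Σ Wₕ²(1−fₕ)sₕ²/nₕ with Wₕ = Nₕ/15129:
  Medium: (732/15129)²·(1−68/732)·16.8/68 = 5.246372 × 10^-4
  Large: (14397/15129)²·(1−501/14397)·27.8/501 = 0.048500748
  → Var(ȳ_str) = 0.049025385.
Var(ȳ_srs) = (1 − 569/15129)·59.94/569 = 0.10138078.
deff = 0.049025385 / 0.10138078 = 0.4836.

0.4836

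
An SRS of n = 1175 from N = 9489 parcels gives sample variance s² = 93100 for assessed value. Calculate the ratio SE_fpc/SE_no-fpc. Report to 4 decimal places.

0.9360

f = n/N = 1175/9489 = 0.12382759.
SE_no-fpc = √(s²/n) = 8.9013506; SE_fpc = √((1−f)s²/n) = 8.3320275.
Ratio = √(1−f) = 0.93604082.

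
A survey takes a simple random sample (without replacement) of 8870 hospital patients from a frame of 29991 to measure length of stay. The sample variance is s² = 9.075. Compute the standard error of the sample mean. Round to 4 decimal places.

Under SRS without replacement, Var(ȳ) = (1 − f)·s²/n with f = n/N = 8870/29991 = 0.29575539.
Var(ȳ) = (1 − 0.29575539)·9.075/8870 = 0.70424461·0.0010231116 = 7.2052083 × 10^-4.
SE(ȳ) = √(7.2052083 × 10^-4) = 0.0268.

0.0268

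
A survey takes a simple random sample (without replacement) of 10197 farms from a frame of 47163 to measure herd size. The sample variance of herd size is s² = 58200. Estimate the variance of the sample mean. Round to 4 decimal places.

4.4735

Under SRS without replacement, Var(ȳ) = (1 − f)·s²/n with f = n/N = 10197/47163 = 0.21620762.
Var(ȳ) = (1 − 0.21620762)·58200/10197 = 0.78379238·5.707561 = 4.4735429.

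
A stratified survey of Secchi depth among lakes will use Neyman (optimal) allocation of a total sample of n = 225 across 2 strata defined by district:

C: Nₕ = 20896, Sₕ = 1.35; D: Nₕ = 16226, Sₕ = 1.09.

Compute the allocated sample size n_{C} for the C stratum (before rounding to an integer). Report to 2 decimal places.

138.29

Neyman allocation: nₕ = n·NₕSₕ / Σⱼ NⱼSⱼ.
Σ NⱼSⱼ = 20896·1.35 + 16226·1.09 = 45895.94.
n_{C} = 225·20896·1.35 / 45895.94 = 138.29.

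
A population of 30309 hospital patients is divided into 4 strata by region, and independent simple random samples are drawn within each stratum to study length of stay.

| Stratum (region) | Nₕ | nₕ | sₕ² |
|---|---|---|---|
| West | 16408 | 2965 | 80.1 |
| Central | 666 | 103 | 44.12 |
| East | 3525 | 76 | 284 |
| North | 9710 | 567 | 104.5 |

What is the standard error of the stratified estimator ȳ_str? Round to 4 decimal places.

Var(ȳ_str) = Σₕ Wₕ²(1 − fₕ)sₕ²/nₕ with Wₕ = Nₕ/N, N = 30309.
West: Wₕ = 0.54135735; term = 0.54135735²·(1 − 0.18070453)·80.1/2965 = 0.00648659.
Central: Wₕ = 0.02197367; term = 0.02197367²·(1 − 0.15465465)·44.12/103 = 1.7483875 × 10^-4.
East: Wₕ = 0.11630209; term = 0.11630209²·(1 − 0.02156028)·284/76 = 0.049455415.
North: Wₕ = 0.32036689; term = 0.32036689²·(1 − 0.05839341)·104.5/567 = 0.017811396.
Sum = 0.07392824.
SE = √(0.07392824) = 0.2719.

0.2719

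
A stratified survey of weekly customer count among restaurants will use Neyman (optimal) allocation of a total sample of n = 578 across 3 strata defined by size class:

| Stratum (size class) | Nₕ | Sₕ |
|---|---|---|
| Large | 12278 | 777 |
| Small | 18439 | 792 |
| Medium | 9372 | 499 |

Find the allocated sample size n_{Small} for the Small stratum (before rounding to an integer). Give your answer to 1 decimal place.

Neyman allocation: nₕ = n·NₕSₕ / Σⱼ NⱼSⱼ.
Σ NⱼSⱼ = 12278·777 + 18439·792 + 9372·499 = 2.8820322 × 10^7.
n_{Small} = 578·18439·792 / (2.8820322 × 10^7) = 292.9.

292.9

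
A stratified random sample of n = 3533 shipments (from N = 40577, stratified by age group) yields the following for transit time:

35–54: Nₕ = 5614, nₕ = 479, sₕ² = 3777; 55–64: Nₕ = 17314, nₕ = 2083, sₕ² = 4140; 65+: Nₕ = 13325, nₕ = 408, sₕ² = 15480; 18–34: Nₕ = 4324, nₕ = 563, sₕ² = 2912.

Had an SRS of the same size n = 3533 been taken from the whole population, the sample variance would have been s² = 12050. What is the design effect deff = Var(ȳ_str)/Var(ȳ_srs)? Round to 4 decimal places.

Var(ȳ_str) = Σ Wₕ²(1−fₕ)sₕ²/nₕ with Wₕ = Nₕ/40577:
  35–54: (5614/40577)²·(1−479/5614)·3777/479 = 0.13805892
  55–64: (17314/40577)²·(1−2083/17314)·4140/2083 = 0.31832961
  65+: (13325/40577)²·(1−408/13325)·15480/408 = 3.9662474
  18–34: (4324/40577)²·(1−563/4324)·2912/563 = 0.051087203
  → Var(ȳ_str) = 4.4737231.
Var(ȳ_srs) = (1 − 3533/40577)·12050/3533 = 3.1137329.
deff = 4.4737231 / 3.1137329 = 1.4368.

1.4368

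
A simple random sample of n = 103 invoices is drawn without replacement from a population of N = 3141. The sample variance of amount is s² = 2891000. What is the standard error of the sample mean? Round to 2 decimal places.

Under SRS without replacement, Var(ȳ) = (1 − f)·s²/n with f = n/N = 103/3141 = 0.03279210.
Var(ȳ) = (1 − 0.03279210)·2891000/103 = 0.96720790·28067.961 = 27147.554.
SE(ȳ) = √(27147.554) = 164.77.

164.77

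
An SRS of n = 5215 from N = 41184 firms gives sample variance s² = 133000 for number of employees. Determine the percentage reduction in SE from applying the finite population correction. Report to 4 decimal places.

6.5456

f = n/N = 5215/41184 = 0.12662685.
SE_no-fpc = √(s²/n) = 5.0500847; SE_fpc = √((1−f)s²/n) = 4.7195282.
Ratio = √(1−f) = 0.93454436. Reduction = 100·(1 − 0.93454436) = 6.5456%.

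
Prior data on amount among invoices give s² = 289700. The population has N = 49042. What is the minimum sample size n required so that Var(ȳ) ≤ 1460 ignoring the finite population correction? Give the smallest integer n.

199

Without fpc, n₀ = s²/D = 289700/1460 = 198.4247.
Rounding up, n = 199.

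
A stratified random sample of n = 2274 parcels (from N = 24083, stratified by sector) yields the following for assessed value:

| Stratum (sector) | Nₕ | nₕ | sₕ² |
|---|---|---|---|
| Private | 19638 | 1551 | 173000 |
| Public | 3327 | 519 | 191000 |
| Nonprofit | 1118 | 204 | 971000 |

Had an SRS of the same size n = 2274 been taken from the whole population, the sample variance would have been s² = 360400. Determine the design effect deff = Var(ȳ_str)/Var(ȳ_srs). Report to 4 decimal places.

0.5757

Var(ȳ_str) = Σ Wₕ²(1−fₕ)sₕ²/nₕ with Wₕ = Nₕ/24083:
  Private: (19638/24083)²·(1−1551/19638)·173000/1551 = 68.308843
  Public: (3327/24083)²·(1−519/3327)·191000/519 = 5.9278164
  Nonprofit: (1118/24083)²·(1−204/1118)·971000/204 = 8.3860199
  → Var(ȳ_str) = 82.622679.
Var(ȳ_srs) = (1 − 2274/24083)·360400/2274 = 143.52233.
deff = 82.622679 / 143.52233 = 0.5757.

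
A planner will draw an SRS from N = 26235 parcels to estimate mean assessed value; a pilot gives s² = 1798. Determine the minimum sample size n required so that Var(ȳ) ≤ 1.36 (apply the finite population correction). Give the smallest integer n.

Without fpc, n₀ = s²/D = 1798/1.36 = 1322.0588.
With fpc, (1 − n/N)·s²/n ≤ D requires n ≥ n₀/(1 + n₀/N) = 1322.0588/(1 + 1322.0588/26235) = 1258.6326.
Rounding up, n = 1259.

1259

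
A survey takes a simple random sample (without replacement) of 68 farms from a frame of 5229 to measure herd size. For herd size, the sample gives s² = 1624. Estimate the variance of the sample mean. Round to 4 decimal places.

Under SRS without replacement, Var(ȳ) = (1 − f)·s²/n with f = n/N = 68/5229 = 0.01300440.
Var(ȳ) = (1 − 0.01300440)·1624/68 = 0.98699560·23.882353 = 23.571777.

23.5718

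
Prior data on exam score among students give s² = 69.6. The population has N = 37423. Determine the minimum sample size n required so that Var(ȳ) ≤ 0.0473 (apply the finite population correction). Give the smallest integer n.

Without fpc, n₀ = s²/D = 69.6/0.0473 = 1471.4588.
With fpc, (1 − n/N)·s²/n ≤ D requires n ≥ n₀/(1 + n₀/N) = 1471.4588/(1 + 1471.4588/37423) = 1415.7904.
Rounding up, n = 1416.

1416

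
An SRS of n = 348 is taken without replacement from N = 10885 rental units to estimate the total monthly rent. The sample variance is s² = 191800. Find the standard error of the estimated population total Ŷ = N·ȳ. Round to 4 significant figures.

Var(Ŷ) = N²·Var(ȳ) = N²·(1 − n/N)·s²/n.
f = 348/10885 = 0.03197060; Var(ȳ) = 0.96802940·191800/348 = 533.52885.
Var(Ŷ) = 10885² · 533.52885 = 6.3214219 × 10^10.
SE(Ŷ) = √(6.3214219 × 10^10) = 251400.

251400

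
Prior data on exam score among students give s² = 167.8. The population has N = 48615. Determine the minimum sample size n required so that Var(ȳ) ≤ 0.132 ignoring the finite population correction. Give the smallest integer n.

1272

Without fpc, n₀ = s²/D = 167.8/0.132 = 1271.2121.
Rounding up, n = 1272.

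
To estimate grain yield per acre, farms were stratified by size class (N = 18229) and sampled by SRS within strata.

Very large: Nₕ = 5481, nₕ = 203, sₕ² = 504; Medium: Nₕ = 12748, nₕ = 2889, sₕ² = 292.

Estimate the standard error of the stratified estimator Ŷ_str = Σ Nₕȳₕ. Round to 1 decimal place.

9193.8

Var(Ŷ_str) = Σₕ Nₕ²(1 − fₕ)sₕ²/nₕ.
Very large: 5481²·(1 − 203/5481)·504/203 = 7.1823024 × 10^7.
Medium: 12748²·(1 − 2889/12748)·292/2889 = 1.2703115 × 10^7.
Sum = 8.4526139 × 10^7.
SE = √(8.4526139 × 10^7) = 9193.8.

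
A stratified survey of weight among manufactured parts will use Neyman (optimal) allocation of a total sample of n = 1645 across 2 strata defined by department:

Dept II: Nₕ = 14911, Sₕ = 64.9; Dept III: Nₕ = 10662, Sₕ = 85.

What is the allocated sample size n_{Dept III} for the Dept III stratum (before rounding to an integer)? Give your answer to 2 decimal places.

Neyman allocation: nₕ = n·NₕSₕ / Σⱼ NⱼSⱼ.
Σ NⱼSⱼ = 14911·64.9 + 10662·85 = 1.8739939 × 10^6.
n_{Dept III} = 1645·10662·85 / (1.8739939 × 10^6) = 795.53.

795.53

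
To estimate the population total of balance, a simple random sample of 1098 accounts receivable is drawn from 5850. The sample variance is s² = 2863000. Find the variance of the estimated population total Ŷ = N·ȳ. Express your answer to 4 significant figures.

7.249 × 10^10

Var(Ŷ) = N²·Var(ȳ) = N²·(1 − n/N)·s²/n.
f = 1098/5850 = 0.18769231; Var(ȳ) = 0.81230769·2863000/1098 = 2118.0664.
Var(Ŷ) = 5850² · 2118.0664 = 7.2485527 × 10^10.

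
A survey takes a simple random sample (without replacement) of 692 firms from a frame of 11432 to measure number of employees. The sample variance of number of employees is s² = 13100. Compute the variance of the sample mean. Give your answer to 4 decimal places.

Under SRS without replacement, Var(ȳ) = (1 − f)·s²/n with f = n/N = 692/11432 = 0.06053184.
Var(ȳ) = (1 − 0.06053184)·13100/692 = 0.93946816·18.930636 = 17.78473.

17.7847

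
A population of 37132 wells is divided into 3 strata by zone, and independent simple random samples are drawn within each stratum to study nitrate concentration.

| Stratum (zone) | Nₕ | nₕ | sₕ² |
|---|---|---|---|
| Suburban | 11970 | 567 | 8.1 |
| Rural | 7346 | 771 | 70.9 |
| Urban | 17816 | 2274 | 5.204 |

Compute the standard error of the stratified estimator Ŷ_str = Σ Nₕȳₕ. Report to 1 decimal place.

Var(Ŷ_str) = Σₕ Nₕ²(1 − fₕ)sₕ²/nₕ.
Suburban: 11970²·(1 − 567/11970)·8.1/567 = 1.949913 × 10^6.
Rural: 7346²·(1 − 771/7346)·70.9/771 = 4.4415907 × 10^6.
Urban: 17816²·(1 − 2274/17816)·5.204/2274 = 633671.15.
Sum = 7.0251749 × 10^6.
SE = √(7.0251749 × 10^6) = 2650.5.

2650.5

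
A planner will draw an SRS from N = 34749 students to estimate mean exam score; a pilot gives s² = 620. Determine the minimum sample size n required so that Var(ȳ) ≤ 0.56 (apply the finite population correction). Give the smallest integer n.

Without fpc, n₀ = s²/D = 620/0.56 = 1107.1429.
With fpc, (1 − n/N)·s²/n ≤ D requires n ≥ n₀/(1 + n₀/N) = 1107.1429/(1 + 1107.1429/34749) = 1072.9573.
Rounding up, n = 1073.

1073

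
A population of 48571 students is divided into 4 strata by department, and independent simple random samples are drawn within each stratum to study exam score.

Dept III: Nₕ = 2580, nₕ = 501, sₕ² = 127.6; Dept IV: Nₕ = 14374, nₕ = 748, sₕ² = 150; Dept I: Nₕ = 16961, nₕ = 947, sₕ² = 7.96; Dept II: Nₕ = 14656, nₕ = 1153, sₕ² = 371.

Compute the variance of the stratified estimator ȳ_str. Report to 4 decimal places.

0.0452

Var(ȳ_str) = Σₕ Wₕ²(1 − fₕ)sₕ²/nₕ with Wₕ = Nₕ/N, N = 48571.
Dept III: Wₕ = 0.05311812; term = 0.05311812²·(1 − 0.19418605)·127.6/501 = 5.7907265 × 10^-4.
Dept IV: Wₕ = 0.29593791; term = 0.29593791²·(1 − 0.05203840)·150/748 = 0.016648749.
Dept I: Wₕ = 0.34920014; term = 0.34920014²·(1 − 0.05583397)·7.96/947 = 9.6774353 × 10^-4.
Dept II: Wₕ = 0.30174384; term = 0.30174384²·(1 − 0.07867085)·371/1153 = 0.026992073.
Sum = 0.045187638.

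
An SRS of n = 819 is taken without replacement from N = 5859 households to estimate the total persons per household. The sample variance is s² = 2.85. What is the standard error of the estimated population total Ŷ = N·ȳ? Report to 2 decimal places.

320.56

Var(Ŷ) = N²·Var(ȳ) = N²·(1 − n/N)·s²/n.
f = 819/5859 = 0.13978495; Var(ȳ) = 0.86021505·2.85/819 = 0.0029934223.
Var(Ŷ) = 5859² · 0.0029934223 = 102757.84.
SE(Ŷ) = √(102757.84) = 320.56.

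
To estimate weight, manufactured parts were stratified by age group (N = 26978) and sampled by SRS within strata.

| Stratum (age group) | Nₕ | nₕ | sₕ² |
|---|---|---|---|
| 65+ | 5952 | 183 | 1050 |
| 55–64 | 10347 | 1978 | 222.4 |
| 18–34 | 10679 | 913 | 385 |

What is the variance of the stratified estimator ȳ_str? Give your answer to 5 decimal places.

Var(ȳ_str) = Σₕ Wₕ²(1 − fₕ)sₕ²/nₕ with Wₕ = Nₕ/N, N = 26978.
65+: Wₕ = 0.22062421; term = 0.22062421²·(1 − 0.03074597)·1050/183 = 0.27069621.
55–64: Wₕ = 0.38353473; term = 0.38353473²·(1 − 0.19116652)·222.4/1978 = 0.013377563.
18–34: Wₕ = 0.39584106; term = 0.39584106²·(1 − 0.08549490)·385/913 = 0.060425153.
Sum = 0.34449893.

0.34450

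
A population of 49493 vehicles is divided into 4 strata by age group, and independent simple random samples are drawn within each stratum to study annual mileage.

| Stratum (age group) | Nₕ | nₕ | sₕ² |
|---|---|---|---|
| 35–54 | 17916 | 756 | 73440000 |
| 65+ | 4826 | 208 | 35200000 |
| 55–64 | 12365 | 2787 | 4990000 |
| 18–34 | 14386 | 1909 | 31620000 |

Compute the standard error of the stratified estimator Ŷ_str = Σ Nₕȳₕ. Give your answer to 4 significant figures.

Var(Ŷ_str) = Σₕ Nₕ²(1 − fₕ)sₕ²/nₕ.
35–54: 17916²·(1 − 756/17916)·73440000/756 = 2.986546 × 10^13.
65+: 4826²·(1 − 208/4826)·35200000/208 = 3.7715561 × 10^12.
55–64: 12365²·(1 − 2787/12365)·4990000/2787 = 2.1204719 × 10^11.
18–34: 14386²·(1 − 1909/14386)·31620000/1909 = 2.9730771 × 10^12.
Sum = 3.682214 × 10^13.
SE = √(3.682214 × 10^13) = 6.068 × 10^6.

6.068 × 10^6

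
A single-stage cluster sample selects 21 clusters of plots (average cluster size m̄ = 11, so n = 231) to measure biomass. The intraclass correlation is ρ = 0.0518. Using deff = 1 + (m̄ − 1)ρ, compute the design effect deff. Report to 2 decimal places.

deff = 1 + (11 − 1)·0.0518 = 1 + 0.518 = 1.518.

1.52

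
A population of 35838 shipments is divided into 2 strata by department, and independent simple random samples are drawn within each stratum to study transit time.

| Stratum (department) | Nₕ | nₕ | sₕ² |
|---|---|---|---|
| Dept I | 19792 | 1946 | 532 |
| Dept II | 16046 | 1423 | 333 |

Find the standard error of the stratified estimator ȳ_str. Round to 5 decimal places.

Var(ȳ_str) = Σₕ Wₕ²(1 − fₕ)sₕ²/nₕ with Wₕ = Nₕ/N, N = 35838.
Dept I: Wₕ = 0.55226296; term = 0.55226296²·(1 − 0.09832255)·532/1946 = 0.075181647.
Dept II: Wₕ = 0.44773704; term = 0.44773704²·(1 − 0.08868254)·333/1423 = 0.042751866.
Sum = 0.11793351.
SE = √(0.11793351) = 0.34341.

0.34341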